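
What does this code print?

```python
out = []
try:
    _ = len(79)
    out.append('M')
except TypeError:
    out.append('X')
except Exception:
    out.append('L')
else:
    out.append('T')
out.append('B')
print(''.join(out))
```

Execution trace: 'X' (except TypeError) → 'B' (after the try/except). Output: XB

Answer: XB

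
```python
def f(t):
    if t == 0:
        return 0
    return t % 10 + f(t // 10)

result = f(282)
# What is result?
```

Sum of digits of 282: 2 + 8 + 2 = 12

Answer: 12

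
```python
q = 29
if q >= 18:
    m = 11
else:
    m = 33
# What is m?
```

Trace:
`q = 29` → q = 29
`if q >= 18: ...` → q >= 18 is True → m = 11
So m = 11

Answer: 11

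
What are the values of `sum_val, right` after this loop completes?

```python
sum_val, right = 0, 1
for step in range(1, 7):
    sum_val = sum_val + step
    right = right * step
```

Sum and factorial of 1 to 6
`sum_val, right` takes the values: (0, 1) → (1, 1) → (3, 1) → (3, 2) → (6, 2) → (6, 6) → (10, 6) → (10, 24) → (15, 24) → (15, 120) → (21, 120) → (21, 720)

Answer: 21, 720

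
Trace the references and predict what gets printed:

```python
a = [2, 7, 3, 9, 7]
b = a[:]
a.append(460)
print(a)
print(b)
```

Key concept: slice [:] creates copy.
Step by step:
`a = [2, 7, 3, 9, 7]` → a = [2, 7, 3, 9, 7]
`b = a[:]` → b = [2, 7, 3, 9, 7]
`a.append(460)` → a = [2, 7, 3, 9, 7, 460]
`print(a)` → prints [2, 7, 3, 9, 7, 460]
`print(b)` → prints [2, 7, 3, 9, 7]

Answer:
[2, 7, 3, 9, 7, 460]
[2, 7, 3, 9, 7]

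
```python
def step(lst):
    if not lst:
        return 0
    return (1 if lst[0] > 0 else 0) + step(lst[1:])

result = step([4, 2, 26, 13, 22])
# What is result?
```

Count of positive elements in [4, 2, 26, 13, 22] = 5

Answer: 5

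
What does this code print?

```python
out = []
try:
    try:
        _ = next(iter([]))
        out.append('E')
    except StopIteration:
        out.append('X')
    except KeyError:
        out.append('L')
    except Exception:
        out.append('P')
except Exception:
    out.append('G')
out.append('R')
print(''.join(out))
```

Execution trace: 'X' (inner except StopIteration) → 'R' (after the try/except). Output: XR

Answer: XR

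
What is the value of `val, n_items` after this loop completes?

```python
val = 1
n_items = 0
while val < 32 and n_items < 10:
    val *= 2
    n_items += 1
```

Double until >= 32 or 10 iterations
`val, n_items` takes the values: (1, 0) → (2, 0) → (2, 1) → (4, 1) → (4, 2) → (8, 2) → (8, 3) → (16, 3) → (16, 4) → (32, 4) → (32, 5)

Answer: 32, 5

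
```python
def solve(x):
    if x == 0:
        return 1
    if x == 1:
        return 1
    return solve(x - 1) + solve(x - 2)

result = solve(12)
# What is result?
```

Build up from base cases: solve(0)=1, solve(1)=1, solve(2)=2, solve(3)=3, solve(4)=5, solve(5)=8, solve(6)=13, ..., solve(12)=233

Answer: 233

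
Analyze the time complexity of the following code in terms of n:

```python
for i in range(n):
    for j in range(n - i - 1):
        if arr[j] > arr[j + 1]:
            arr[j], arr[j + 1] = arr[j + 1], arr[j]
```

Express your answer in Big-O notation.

This is Bubble sort. Time complexity: O(n²).

Answer: O(n²)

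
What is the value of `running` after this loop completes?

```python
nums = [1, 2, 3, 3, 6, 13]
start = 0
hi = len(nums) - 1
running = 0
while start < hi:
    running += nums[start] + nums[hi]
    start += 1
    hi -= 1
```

Sum of pairs from ends
`running` takes the values: 0 → 14 → 22 → 28

Answer: 28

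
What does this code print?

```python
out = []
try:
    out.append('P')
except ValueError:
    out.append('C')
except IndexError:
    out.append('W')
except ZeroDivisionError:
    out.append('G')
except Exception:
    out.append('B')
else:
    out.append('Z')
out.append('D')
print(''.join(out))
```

Execution trace: 'P' (try body, no exception) → 'Z' (else) → 'D' (after the try/except). Output: PZD

Answer: PZD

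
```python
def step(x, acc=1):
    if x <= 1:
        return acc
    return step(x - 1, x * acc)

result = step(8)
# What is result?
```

Accumulator trace (n, acc): (8, 1) -> (7, 8) -> (6, 56) -> (5, 336) -> (4, 1680) -> (3, 6720) -> (2, 20160) -> (1, 40320) -> return 40320

Answer: 40320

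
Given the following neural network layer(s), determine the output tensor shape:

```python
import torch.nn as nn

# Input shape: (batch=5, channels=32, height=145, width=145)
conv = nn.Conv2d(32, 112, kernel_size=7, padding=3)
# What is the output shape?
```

Input: (5, 32, 145, 145) -> Output: (5, 112, 145, 145)

Answer: (5, 112, 145, 145)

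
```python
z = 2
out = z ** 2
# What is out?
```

Trace:
`z = 2` → z = 2
`out = z ** 2` → out = 4
So out = 4

Answer: 4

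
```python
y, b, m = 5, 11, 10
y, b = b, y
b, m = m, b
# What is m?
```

Trace:
`y, b, m = 5, 11, 10` → y = 5; b = 11; m = 10
`y, b = b, y` → y = 11; b = 5
`b, m = m, b` → b = 10; m = 5
So m = 5

Answer: 5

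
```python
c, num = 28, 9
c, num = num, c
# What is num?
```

Trace:
`c, num = 28, 9` → c = 28; num = 9
`c, num = num, c` → c = 9; num = 28
So num = 28

Answer: 28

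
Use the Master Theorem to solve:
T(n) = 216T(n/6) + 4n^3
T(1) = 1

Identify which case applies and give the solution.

a=216, b=6, f(n)=4n^3. log_6(216) = 3. Since c=3 = 3, Case 2 applies: T(n) = Θ(n^log_b(a) · log n) = O(n^3 log n).

Answer: O(n^3 log n) - Case 2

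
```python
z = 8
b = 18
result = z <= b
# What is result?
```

Trace:
`z = 8` → z = 8
`b = 18` → b = 18
`result = z <= b` → result = True
So result = True

Answer: True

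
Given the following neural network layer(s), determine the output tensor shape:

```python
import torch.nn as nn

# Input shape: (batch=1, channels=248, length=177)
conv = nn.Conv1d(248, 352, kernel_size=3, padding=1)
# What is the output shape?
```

Input: (1, 248, 177) -> Output: (1, 352, 177)

Answer: (1, 352, 177)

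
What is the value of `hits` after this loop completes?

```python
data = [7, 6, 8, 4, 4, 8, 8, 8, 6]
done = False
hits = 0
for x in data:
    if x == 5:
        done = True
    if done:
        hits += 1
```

Count elements after first 5 in [7, 6, 8, 4, 4, 8, 8, 8, 6]
`hits` takes the values: 0

Answer: 0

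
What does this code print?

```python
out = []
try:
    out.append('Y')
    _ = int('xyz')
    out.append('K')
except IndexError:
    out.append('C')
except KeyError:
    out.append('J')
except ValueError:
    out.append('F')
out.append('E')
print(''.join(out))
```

Execution trace: 'Y' (try body) → 'F' (except ValueError) → 'E' (after the try/except). Output: YFE

Answer: YFE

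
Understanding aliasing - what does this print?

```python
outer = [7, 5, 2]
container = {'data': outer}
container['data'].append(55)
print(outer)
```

Key concept: dict holds reference to list.
Step by step:
`outer = [7, 5, 2]` → outer = [7, 5, 2]
`container = {'data': outer}` → container = {'data': [7, 5, 2]}
`container['data'].append(55)` → outer = [7, 5, 2, 55]; container = {'data': [7, 5, 2, 55]}
`print(outer)` → prints [7, 5, 2, 55]

Answer: [7, 5, 2, 55]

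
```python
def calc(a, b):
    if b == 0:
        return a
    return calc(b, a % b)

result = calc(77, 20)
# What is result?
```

calc(77, 20) -> calc(20, 17) -> calc(17, 3) -> calc(3, 2) -> calc(2, 1) -> calc(1, 0) -> 1

Answer: 1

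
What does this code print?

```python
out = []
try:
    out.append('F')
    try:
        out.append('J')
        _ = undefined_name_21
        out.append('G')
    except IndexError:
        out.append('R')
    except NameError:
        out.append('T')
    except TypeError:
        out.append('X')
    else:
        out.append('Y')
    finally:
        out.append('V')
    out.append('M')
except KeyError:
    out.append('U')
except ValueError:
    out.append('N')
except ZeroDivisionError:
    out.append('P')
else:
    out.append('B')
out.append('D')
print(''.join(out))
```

Execution trace: 'F' (try body) → 'J' (inner try body) → 'T' (inner except NameError) → 'V' (inner finally) → 'M' (try body, no exception) → 'B' (else) → 'D' (after the try/except). Output: FJTVMBD

Answer: FJTVMBD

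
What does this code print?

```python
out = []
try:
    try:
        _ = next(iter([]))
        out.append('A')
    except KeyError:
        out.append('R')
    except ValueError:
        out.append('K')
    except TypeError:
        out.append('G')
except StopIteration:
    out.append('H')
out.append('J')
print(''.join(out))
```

Execution trace: 'H' (outer except StopIteration) → 'J' (after the try/except). Output: HJ

Answer: HJ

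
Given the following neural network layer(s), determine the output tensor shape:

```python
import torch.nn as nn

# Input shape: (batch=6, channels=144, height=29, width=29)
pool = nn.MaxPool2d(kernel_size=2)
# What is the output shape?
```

Input: (6, 144, 29, 29) -> Output: (6, 144, 14, 14)

Answer: (6, 144, 14, 14)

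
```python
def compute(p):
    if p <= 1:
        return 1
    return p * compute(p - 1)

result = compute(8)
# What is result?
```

compute(8) = 8 * 7 * 6 * 5 * 4 * 3 * 2 * 1 = 40320

Answer: 40320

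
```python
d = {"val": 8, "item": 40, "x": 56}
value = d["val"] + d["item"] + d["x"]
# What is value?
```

Trace:
`d = {"val": 8, "item": 40, "x": 56}` → d = {'val': 8, 'item': 40, 'x': 56}
`value = d["val"] + d["item"] + d["x"]` → value = 104
So value = 104

Answer: 104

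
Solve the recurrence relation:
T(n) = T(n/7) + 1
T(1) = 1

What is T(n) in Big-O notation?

Each step divides n by 7 and adds 1. After log_7(n) steps we reach T(1)=1. So T(n) = 1·log_7(n) + 1 = O(log n).

Answer: O(log n)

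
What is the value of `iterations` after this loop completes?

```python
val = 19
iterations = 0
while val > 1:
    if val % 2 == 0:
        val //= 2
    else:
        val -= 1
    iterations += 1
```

Steps to reduce 19 to 1
`iterations` takes the values: 0 → 1 → 2 → 3 → 4 → 5 → 6

Answer: 6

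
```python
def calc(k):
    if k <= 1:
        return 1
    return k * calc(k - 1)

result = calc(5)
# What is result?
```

calc(5) = 5 * 4 * 3 * 2 * 1 = 120

Answer: 120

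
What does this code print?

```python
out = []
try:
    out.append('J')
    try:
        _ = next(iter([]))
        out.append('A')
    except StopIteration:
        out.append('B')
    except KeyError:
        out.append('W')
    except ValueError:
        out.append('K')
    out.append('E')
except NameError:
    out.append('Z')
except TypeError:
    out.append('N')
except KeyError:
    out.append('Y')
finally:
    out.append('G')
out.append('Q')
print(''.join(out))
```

Execution trace: 'J' (try body) → 'B' (inner except StopIteration) → 'E' (try body, no exception) → 'G' (finally) → 'Q' (after the try/except). Output: JBEGQ

Answer: JBEGQ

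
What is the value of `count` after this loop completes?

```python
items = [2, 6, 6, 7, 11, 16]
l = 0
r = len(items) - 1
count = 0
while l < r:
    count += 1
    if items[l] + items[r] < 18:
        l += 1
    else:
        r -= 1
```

Steps to find pair summing to 18
`count` takes the values: 0 → 1 → 2 → 3 → 4 → 5

Answer: 5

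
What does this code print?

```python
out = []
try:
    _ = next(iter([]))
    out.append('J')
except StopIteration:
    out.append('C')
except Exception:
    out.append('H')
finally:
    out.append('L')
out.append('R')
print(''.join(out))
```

Execution trace: 'C' (except StopIteration) → 'L' (finally) → 'R' (after the try/except). Output: CLR

Answer: CLR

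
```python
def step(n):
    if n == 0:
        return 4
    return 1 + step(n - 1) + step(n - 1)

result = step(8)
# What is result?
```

step(n) = 1 + 2·step(n-1), step(0)=4. Closed form: (4+1)·2^8 - 1 = 1279.

Answer: 1279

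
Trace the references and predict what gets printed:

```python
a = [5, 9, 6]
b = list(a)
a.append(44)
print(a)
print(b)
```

Key concept: list() constructor creates copy.
Step by step:
`a = [5, 9, 6]` → a = [5, 9, 6]
`b = list(a)` → b = [5, 9, 6]
`a.append(44)` → a = [5, 9, 6, 44]
`print(a)` → prints [5, 9, 6, 44]
`print(b)` → prints [5, 9, 6]

Answer:
[5, 9, 6, 44]
[5, 9, 6]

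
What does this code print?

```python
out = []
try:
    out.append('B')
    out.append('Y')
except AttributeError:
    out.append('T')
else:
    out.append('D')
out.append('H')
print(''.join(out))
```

Execution trace: 'B' (try body) → 'Y' (try body, no exception) → 'D' (else) → 'H' (after the try/except). Output: BYDH

Answer: BYDH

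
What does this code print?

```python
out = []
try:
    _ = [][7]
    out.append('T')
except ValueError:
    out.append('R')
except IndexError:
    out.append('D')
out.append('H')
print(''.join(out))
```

Execution trace: 'D' (except IndexError) → 'H' (after the try/except). Output: DH

Answer: DH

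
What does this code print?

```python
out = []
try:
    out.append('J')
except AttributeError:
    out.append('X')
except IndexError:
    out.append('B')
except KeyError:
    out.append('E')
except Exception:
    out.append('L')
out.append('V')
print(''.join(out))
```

Execution trace: 'J' (try body, no exception) → 'V' (after the try/except). Output: JV

Answer: JV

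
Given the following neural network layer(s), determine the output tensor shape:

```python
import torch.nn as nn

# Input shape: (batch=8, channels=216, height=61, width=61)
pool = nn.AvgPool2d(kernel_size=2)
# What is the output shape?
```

Input: (8, 216, 61, 61) -> Output: (8, 216, 30, 30)

Answer: (8, 216, 30, 30)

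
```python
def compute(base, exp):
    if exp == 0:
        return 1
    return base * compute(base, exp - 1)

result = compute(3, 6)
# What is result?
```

compute(3, 6) = 3 * 3 * 3 * 3 * 3 * 3 = 729

Answer: 729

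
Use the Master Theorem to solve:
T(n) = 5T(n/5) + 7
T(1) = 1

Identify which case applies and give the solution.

a=5, b=5, f(n)=7. log_5(5) = 1. Since c=0 < 1, Case 1 applies: T(n) = Θ(n^log_b(a)) = O(n).

Answer: O(n) - Case 1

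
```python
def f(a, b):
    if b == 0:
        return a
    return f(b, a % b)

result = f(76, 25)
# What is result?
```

f(76, 25) -> f(25, 1) -> f(1, 0) -> 1

Answer: 1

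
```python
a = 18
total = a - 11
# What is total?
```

Trace:
`a = 18` → a = 18
`total = a - 11` → total = 7
So total = 7

Answer: 7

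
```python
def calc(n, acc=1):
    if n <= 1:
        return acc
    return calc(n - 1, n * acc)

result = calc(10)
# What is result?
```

Accumulator trace (n, acc): (10, 1) -> (9, 10) -> (8, 90) -> (7, 720) -> (6, 5040) -> (5, 30240) -> (4, 151200) -> (3, 604800) -> (2, 1814400) -> (1, 3628800) -> return 3628800

Answer: 3628800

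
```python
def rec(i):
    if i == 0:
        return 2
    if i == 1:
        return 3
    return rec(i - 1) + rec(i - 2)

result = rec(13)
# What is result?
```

Build up from base cases: rec(0)=2, rec(1)=3, rec(2)=5, rec(3)=8, rec(4)=13, rec(5)=21, rec(6)=34, ..., rec(13)=987

Answer: 987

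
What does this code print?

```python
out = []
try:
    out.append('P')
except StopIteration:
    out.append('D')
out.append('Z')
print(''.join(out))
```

Execution trace: 'P' (try body, no exception) → 'Z' (after the try/except). Output: PZ

Answer: PZ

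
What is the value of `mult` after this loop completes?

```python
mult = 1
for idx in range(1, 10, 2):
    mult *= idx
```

Product of 1, 3, 5, ... up to 9
`mult` takes the values: 1 → 3 → 15 → 105 → 945

Answer: 945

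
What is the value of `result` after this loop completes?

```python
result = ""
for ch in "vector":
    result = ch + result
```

Reverse 'vector'
`result` takes the values: "" → "v" → "ev" → "cev" → "tcev" → "otcev" → "rotcev"

Answer: "rotcev"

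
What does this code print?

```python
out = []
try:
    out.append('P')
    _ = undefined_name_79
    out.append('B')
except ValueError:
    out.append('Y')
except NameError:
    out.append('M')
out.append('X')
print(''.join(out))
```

Execution trace: 'P' (try body) → 'M' (except NameError) → 'X' (after the try/except). Output: PMX

Answer: PMX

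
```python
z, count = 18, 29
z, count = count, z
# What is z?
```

Trace:
`z, count = 18, 29` → z = 18; count = 29
`z, count = count, z` → z = 29; count = 18
So z = 29

Answer: 29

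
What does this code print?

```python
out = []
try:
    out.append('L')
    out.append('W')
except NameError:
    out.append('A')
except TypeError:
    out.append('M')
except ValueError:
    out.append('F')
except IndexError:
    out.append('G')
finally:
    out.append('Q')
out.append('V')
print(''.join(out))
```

Execution trace: 'L' (try body) → 'W' (try body, no exception) → 'Q' (finally) → 'V' (after the try/except). Output: LWQV

Answer: LWQV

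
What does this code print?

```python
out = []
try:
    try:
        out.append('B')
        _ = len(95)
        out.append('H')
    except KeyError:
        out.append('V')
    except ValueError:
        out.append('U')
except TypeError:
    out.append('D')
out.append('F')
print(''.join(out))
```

Execution trace: 'B' (try body) → 'D' (outer except TypeError) → 'F' (after the try/except). Output: BDF

Answer: BDF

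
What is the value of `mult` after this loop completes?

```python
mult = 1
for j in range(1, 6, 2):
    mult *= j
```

Product of 1, 3, 5, ... up to 5
`mult` takes the values: 1 → 3 → 15

Answer: 15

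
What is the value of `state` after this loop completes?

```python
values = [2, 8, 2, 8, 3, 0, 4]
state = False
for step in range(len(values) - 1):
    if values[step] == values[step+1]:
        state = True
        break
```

Check consecutive duplicates in [2, 8, 2, 8, 3, 0, 4]
`state` takes the values: False

Answer: False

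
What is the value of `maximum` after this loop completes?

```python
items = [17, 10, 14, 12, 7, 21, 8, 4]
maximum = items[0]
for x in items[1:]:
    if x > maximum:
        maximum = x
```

Maximum of [17, 10, 14, 12, 7, 21, 8, 4]
`maximum` takes the values: 17 → 21

Answer: 21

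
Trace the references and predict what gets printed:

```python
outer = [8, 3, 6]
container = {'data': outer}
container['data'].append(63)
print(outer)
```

Key concept: dict holds reference to list.
Step by step:
`outer = [8, 3, 6]` → outer = [8, 3, 6]
`container = {'data': outer}` → container = {'data': [8, 3, 6]}
`container['data'].append(63)` → outer = [8, 3, 6, 63]; container = {'data': [8, 3, 6, 63]}
`print(outer)` → prints [8, 3, 6, 63]

Answer: [8, 3, 6, 63]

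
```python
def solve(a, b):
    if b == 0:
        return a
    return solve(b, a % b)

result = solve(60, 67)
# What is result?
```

solve(60, 67) -> solve(67, 60) -> solve(60, 7) -> solve(7, 4) -> solve(4, 3) -> solve(3, 1) -> solve(1, 0) -> 1

Answer: 1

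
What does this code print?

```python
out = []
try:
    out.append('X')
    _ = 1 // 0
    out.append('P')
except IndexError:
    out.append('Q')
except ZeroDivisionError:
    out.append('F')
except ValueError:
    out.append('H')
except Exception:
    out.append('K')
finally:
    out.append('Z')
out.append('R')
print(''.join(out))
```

Execution trace: 'X' (try body) → 'F' (except ZeroDivisionError) → 'Z' (finally) → 'R' (after the try/except). Output: XFZR

Answer: XFZR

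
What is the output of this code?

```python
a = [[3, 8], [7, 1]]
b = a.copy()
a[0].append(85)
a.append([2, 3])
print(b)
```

Key concept: shallow copy with nested lists.
Step by step:
`a = [[3, 8], [7, 1]]` → a = [[3, 8], [7, 1]]
`b = a.copy()` → b = [[3, 8], [7, 1]]
`a[0].append(85)` → a = [[3, 8, 85], [7, 1]]; b = [[3, 8, 85], [7, 1]]
`a.append([2, 3])` → a = [[3, 8, 85], [7, 1], [2, 3]]
`print(b)` → prints [[3, 8, 85], [7, 1]]

Answer: [[3, 8, 85], [7, 1]]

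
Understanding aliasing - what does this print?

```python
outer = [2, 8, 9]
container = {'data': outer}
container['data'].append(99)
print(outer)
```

Key concept: dict holds reference to list.
Step by step:
`outer = [2, 8, 9]` → outer = [2, 8, 9]
`container = {'data': outer}` → container = {'data': [2, 8, 9]}
`container['data'].append(99)` → outer = [2, 8, 9, 99]; container = {'data': [2, 8, 9, 99]}
`print(outer)` → prints [2, 8, 9, 99]

Answer: [2, 8, 9, 99]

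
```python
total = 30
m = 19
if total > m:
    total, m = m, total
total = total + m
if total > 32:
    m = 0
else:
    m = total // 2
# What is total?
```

Trace:
`total = 30` → total = 30
`m = 19` → m = 19
`if total > m: ...` → total > m is True → total = 19; m = 30
`total = total + m` → total = 49
`if total > 32: ...` → total > 32 is True → m = 0
So total = 49

Answer: 49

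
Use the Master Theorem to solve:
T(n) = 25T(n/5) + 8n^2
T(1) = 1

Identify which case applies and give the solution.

a=25, b=5, f(n)=8n^2. log_5(25) = 2. Since c=2 = 2, Case 2 applies: T(n) = Θ(n^log_b(a) · log n) = O(n^2 log n).

Answer: O(n^2 log n) - Case 2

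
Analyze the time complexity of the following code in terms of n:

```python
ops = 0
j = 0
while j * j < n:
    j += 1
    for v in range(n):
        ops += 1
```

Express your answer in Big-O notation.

Each loop level contributes: √n × n. Multiplying the contributions gives O(n√n).

Answer: O(n√n)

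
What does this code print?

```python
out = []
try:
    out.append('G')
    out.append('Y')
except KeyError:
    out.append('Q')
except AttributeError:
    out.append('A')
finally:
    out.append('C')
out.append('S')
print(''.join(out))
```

Execution trace: 'G' (try body) → 'Y' (try body, no exception) → 'C' (finally) → 'S' (after the try/except). Output: GYCS

Answer: GYCS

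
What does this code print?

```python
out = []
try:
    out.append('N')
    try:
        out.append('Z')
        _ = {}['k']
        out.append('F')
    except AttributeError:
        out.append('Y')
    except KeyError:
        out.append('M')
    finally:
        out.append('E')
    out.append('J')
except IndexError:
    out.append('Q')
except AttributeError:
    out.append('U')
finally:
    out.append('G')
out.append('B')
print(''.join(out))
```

Execution trace: 'N' (try body) → 'Z' (inner try body) → 'M' (inner except KeyError) → 'E' (inner finally) → 'J' (try body, no exception) → 'G' (finally) → 'B' (after the try/except). Output: NZMEJGB

Answer: NZMEJGB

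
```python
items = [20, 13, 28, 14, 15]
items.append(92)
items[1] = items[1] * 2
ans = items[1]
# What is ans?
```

Trace:
`items = [20, 13, 28, 14, 15]` → items = [20, 13, 28, 14, 15]
`items.append(92)` → items = [20, 13, 28, 14, 15, 92]
`items[1] = items[1] * 2` → items = [20, 26, 28, 14, 15, 92]
`ans = items[1]` → ans = 26
So ans = 26

Answer: 26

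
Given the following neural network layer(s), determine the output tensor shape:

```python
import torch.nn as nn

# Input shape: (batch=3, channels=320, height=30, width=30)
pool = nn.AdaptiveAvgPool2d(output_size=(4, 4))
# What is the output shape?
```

Input: (3, 320, 30, 30) -> Output: (3, 320, 4, 4)

Answer: (3, 320, 4, 4)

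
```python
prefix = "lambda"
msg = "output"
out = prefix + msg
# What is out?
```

Trace:
`prefix = "lambda"` → prefix = 'lambda'
`msg = "output"` → msg = 'output'
`out = prefix + msg` → out = 'lambdaoutput'
So out = 'lambdaoutput'

Answer: 'lambdaoutput'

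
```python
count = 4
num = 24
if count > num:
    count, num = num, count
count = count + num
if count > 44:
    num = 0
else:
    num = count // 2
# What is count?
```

Trace:
`count = 4` → count = 4
`num = 24` → num = 24
`if count > num: ...` → count > num is False → no variable changes
`count = count + num` → count = 28
`if count > 44: ...` → count > 44 is False, take else branch → num = 14
So count = 28

Answer: 28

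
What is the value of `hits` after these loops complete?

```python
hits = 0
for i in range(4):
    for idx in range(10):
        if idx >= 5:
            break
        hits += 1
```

Inner breaks at 5, outer runs 4 times
`hits` takes the values: 0 → 1 → 2 → 3 → 4 → 5 → 6 → 7 → 8 → 9 → 10 → 11 → 12 → 13 → 14 → 15 → 16 → 17 → 18 → 19 → 20

Answer: 20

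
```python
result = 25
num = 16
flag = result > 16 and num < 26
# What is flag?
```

Trace:
`result = 25` → result = 25
`num = 16` → num = 16
`flag = result > 16 and num < 26` → flag = True
So flag = True

Answer: True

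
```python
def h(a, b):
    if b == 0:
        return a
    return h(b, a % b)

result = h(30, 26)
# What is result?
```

h(30, 26) -> h(26, 4) -> h(4, 2) -> h(2, 0) -> 2

Answer: 2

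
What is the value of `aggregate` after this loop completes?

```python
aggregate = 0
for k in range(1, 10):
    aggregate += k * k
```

Sum of squares 1² to 9² = 285
`aggregate` takes the values: 0 → 1 → 5 → 14 → 30 → 55 → 91 → 140 → 204 → 285

Answer: 285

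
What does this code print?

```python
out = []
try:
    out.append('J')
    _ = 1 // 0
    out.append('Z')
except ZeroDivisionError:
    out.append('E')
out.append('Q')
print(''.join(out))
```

Execution trace: 'J' (try body) → 'E' (except ZeroDivisionError) → 'Q' (after the try/except). Output: JEQ

Answer: JEQ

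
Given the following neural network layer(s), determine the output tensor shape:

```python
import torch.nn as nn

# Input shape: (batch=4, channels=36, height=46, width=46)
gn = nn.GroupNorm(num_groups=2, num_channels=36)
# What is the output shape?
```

Input: (4, 36, 46, 46) -> Output: (4, 36, 46, 46)

Answer: (4, 36, 46, 46)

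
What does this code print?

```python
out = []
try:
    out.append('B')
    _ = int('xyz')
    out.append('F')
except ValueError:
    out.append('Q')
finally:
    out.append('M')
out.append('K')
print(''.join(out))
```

Execution trace: 'B' (try body) → 'Q' (except ValueError) → 'M' (finally) → 'K' (after the try/except). Output: BQMK

Answer: BQMK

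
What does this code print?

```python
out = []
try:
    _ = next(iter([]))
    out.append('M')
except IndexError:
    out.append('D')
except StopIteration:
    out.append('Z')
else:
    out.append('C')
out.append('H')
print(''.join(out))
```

Execution trace: 'Z' (except StopIteration) → 'H' (after the try/except). Output: ZH

Answer: ZH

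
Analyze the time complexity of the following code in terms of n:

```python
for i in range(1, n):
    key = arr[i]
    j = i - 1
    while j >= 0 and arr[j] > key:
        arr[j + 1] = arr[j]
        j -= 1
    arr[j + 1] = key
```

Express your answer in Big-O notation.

This is Insertion sort. Time complexity: O(n²).

Answer: O(n²)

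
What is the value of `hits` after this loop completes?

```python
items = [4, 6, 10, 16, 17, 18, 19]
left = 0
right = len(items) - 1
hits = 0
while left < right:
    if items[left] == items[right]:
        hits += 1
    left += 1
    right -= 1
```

Count matching pairs from ends
`hits` takes the values: 0

Answer: 0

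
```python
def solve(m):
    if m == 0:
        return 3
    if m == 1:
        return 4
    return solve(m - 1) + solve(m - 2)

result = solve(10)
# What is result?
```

Build up from base cases: solve(0)=3, solve(1)=4, solve(2)=7, solve(3)=11, solve(4)=18, solve(5)=29, solve(6)=47, ..., solve(10)=322

Answer: 322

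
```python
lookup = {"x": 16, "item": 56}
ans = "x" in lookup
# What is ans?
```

Trace:
`lookup = {"x": 16, "item": 56}` → lookup = {'x': 16, 'item': 56}
`ans = "x" in lookup` → ans = True
So ans = True

Answer: True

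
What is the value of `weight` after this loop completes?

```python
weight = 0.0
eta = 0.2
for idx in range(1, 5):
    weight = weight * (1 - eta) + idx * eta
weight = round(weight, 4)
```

Moving average with lr=0.2
`weight` takes the values: 0.0 → 0.2 → 0.56 → 1.048 → 1.6384

Answer: 1.6384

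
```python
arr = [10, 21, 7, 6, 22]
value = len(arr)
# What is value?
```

Trace:
`arr = [10, 21, 7, 6, 22]` → arr = [10, 21, 7, 6, 22]
`value = len(arr)` → value = 5
So value = 5

Answer: 5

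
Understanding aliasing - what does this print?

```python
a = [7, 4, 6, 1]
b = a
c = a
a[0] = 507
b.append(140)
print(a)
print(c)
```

Key concept: multiple aliases.
Step by step:
`a = [7, 4, 6, 1]` → a = [7, 4, 6, 1]
`b = a` → b = [7, 4, 6, 1] (same object as a)
`c = a` → c = [7, 4, 6, 1] (same object as a, b)
`a[0] = 507` → a = [507, 4, 6, 1] (same object as b, c); b = [507, 4, 6, 1] (same object as a, c); c = [507, 4, 6, 1] (same object as a, b)
`b.append(140)` → a = [507, 4, 6, 1, 140] (same object as b, c); b = [507, 4, 6, 1, 140] (same object as a, c); c = [507, 4, 6, 1, 140] (same object as a, b)
`print(a)` → prints [507, 4, 6, 1, 140]
`print(c)` → prints [507, 4, 6, 1, 140]

Answer:
[507, 4, 6, 1, 140]
[507, 4, 6, 1, 140]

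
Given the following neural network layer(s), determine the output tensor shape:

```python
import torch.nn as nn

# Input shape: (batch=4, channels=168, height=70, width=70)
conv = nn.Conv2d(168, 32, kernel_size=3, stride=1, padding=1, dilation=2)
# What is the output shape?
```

Input: (4, 168, 70, 70) -> Output: (4, 32, 68, 68)

Answer: (4, 32, 68, 68)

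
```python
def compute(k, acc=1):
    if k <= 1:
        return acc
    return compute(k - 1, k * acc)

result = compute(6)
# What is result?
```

Accumulator trace (n, acc): (6, 1) -> (5, 6) -> (4, 30) -> (3, 120) -> (2, 360) -> (1, 720) -> return 720

Answer: 720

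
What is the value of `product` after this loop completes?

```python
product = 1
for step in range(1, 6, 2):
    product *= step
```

Product of 1, 3, 5, ... up to 5
`product` takes the values: 1 → 3 → 15

Answer: 15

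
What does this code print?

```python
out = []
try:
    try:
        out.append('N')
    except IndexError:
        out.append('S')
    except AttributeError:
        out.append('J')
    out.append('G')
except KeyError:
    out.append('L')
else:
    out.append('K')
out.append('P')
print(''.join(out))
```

Execution trace: 'N' (inner try body, no exception) → 'G' (try body, no exception) → 'K' (else) → 'P' (after the try/except). Output: NGKP

Answer: NGKP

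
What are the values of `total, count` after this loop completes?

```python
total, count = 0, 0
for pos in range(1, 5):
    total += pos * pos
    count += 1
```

Sum of squares and count
`total, count` takes the values: (0, 0) → (1, 0) → (1, 1) → (5, 1) → (5, 2) → (14, 2) → (14, 3) → (30, 3) → (30, 4)

Answer: 30, 4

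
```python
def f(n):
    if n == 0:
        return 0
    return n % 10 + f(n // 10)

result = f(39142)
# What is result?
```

Sum of digits of 39142: 2 + 4 + 1 + 9 + 3 = 19

Answer: 19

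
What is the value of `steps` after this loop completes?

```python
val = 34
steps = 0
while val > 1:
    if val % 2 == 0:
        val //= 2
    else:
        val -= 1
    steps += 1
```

Steps to reduce 34 to 1
`steps` takes the values: 0 → 1 → 2 → 3 → 4 → 5 → 6

Answer: 6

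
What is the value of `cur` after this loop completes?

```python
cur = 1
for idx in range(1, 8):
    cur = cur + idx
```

Start at 1, add 1 through 7
`cur` takes the values: 1 → 2 → 4 → 7 → 11 → 16 → 22 → 29

Answer: 29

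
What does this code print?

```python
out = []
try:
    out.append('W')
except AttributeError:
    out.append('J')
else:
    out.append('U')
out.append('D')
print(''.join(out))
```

Execution trace: 'W' (try body, no exception) → 'U' (else) → 'D' (after the try/except). Output: WUD

Answer: WUD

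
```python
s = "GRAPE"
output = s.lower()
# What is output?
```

Trace:
`s = "GRAPE"` → s = 'GRAPE'
`output = s.lower()` → output = 'grape'
So output = 'grape'

Answer: 'grape'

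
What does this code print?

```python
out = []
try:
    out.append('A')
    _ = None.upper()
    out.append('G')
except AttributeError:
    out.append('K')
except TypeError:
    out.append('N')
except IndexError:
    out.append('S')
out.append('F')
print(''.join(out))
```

Execution trace: 'A' (try body) → 'K' (except AttributeError) → 'F' (after the try/except). Output: AKF

Answer: AKF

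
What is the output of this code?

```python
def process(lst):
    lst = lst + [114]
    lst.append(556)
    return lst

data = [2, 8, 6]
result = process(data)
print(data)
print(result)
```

Key concept: rebinding parameter vs mutation.
Step by step:
`data = [2, 8, 6]` → data = [2, 8, 6]
`result = process(data)` → result = [2, 8, 6, 114, 556]
`print(data)` → prints [2, 8, 6]
`print(result)` → prints [2, 8, 6, 114, 556]

Answer:
[2, 8, 6]
[2, 8, 6, 114, 556]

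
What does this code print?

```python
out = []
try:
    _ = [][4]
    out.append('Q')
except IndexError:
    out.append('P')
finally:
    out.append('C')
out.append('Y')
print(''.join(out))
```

Execution trace: 'P' (except IndexError) → 'C' (finally) → 'Y' (after the try/except). Output: PCY

Answer: PCY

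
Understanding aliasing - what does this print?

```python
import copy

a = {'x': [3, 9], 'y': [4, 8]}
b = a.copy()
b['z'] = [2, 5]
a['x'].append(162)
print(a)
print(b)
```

Key concept: shallow copy of dict with mutable values.
Step by step:
`a = {'x': [3, 9], 'y': [4, 8]}` → a = {'x': [3, 9], 'y': [4, 8]}
`b = a.copy()` → b = {'x': [3, 9], 'y': [4, 8]}
`b['z'] = [2, 5]` → b = {'x': [3, 9], 'y': [4, 8], 'z': [2, 5]}
`a['x'].append(162)` → a = {'x': [3, 9, 162], 'y': [4, 8]}; b = {'x': [3, 9, 162], 'y': [4, 8], 'z': [2, 5]}
`print(a)` → prints {'x': [3, 9, 162], 'y': [4, 8]}
`print(b)` → prints {'x': [3, 9, 162], 'y': [4, 8], 'z': [2, 5]}

Answer:
{'x': [3, 9, 162], 'y': [4, 8]}
{'x': [3, 9, 162], 'y': [4, 8], 'z': [2, 5]}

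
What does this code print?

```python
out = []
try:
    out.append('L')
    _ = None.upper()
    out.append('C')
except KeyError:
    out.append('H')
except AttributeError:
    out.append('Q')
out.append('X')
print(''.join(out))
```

Execution trace: 'L' (try body) → 'Q' (except AttributeError) → 'X' (after the try/except). Output: LQX

Answer: LQX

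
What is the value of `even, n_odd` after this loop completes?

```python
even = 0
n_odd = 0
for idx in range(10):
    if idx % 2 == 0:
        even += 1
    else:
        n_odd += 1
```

Count evens and odds in range(10)
`even, n_odd` takes the values: (0, 0) → (1, 0) → (1, 1) → (2, 1) → (2, 2) → (3, 2) → (3, 3) → (4, 3) → (4, 4) → (5, 4) → (5, 5)

Answer: 5, 5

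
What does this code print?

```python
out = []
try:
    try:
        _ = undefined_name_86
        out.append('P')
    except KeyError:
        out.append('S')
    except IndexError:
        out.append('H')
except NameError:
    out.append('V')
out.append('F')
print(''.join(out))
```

Execution trace: 'V' (outer except NameError) → 'F' (after the try/except). Output: VF

Answer: VF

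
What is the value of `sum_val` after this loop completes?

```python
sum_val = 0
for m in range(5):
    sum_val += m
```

Sum of 0 to 4 = 10
`sum_val` takes the values: 0 → 1 → 3 → 6 → 10

Answer: 10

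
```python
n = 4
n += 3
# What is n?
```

Trace:
`n = 4` → n = 4
`n += 3` → n = 7
So n = 7

Answer: 7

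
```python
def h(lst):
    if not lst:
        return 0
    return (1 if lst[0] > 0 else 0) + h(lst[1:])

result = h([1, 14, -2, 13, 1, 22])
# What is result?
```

Count of positive elements in [1, 14, -2, 13, 1, 22] = 5

Answer: 5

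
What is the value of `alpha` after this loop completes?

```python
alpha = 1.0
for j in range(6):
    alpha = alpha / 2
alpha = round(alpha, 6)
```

Halving LR 6 times: 1 / 2^6
`alpha` takes the values: 1.0 → 0.5 → 0.25 → 0.125 → 0.0625 → 0.03125 → 0.015625

Answer: 0.015625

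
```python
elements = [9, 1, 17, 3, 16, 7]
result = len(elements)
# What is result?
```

Trace:
`elements = [9, 1, 17, 3, 16, 7]` → elements = [9, 1, 17, 3, 16, 7]
`result = len(elements)` → result = 6
So result = 6

Answer: 6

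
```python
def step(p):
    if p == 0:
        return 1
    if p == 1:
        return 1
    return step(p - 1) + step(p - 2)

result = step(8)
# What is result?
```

Build up from base cases: step(0)=1, step(1)=1, step(2)=2, step(3)=3, step(4)=5, step(5)=8, step(6)=13, ..., step(8)=34

Answer: 34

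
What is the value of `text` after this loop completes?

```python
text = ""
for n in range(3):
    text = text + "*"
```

Repeat '*' 3 times
`text` takes the values: "" → "*" → "**" → "***"

Answer: "***"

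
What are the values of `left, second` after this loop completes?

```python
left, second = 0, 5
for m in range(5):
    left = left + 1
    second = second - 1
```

left goes 0→5, second goes 5→0
`left, second` takes the values: (0, 5) → (1, 5) → (1, 4) → (2, 4) → (2, 3) → (3, 3) → (3, 2) → (4, 2) → (4, 1) → (5, 1) → (5, 0)

Answer: 5, 0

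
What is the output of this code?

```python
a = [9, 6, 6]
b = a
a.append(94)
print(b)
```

Key concept: basic list aliasing.
Step by step:
`a = [9, 6, 6]` → a = [9, 6, 6]
`b = a` → b = [9, 6, 6] (same object as a)
`a.append(94)` → a = [9, 6, 6, 94] (same object as b); b = [9, 6, 6, 94] (same object as a)
`print(b)` → prints [9, 6, 6, 94]

Answer: [9, 6, 6, 94]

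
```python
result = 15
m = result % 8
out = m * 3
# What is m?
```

Trace:
`result = 15` → result = 15
`m = result % 8` → m = 7
`out = m * 3` → out = 21
So m = 7

Answer: 7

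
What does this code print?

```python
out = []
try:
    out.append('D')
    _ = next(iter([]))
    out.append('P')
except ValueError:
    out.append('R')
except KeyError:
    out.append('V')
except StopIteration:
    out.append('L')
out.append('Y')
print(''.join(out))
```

Execution trace: 'D' (try body) → 'L' (except StopIteration) → 'Y' (after the try/except). Output: DLY

Answer: DLY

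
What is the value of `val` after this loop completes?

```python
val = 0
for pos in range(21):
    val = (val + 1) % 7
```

Increment mod 7, 21 times = 0
`val` takes the values: 0 → 1 → 2 → 3 → 4 → 5 → 6 → 0 → 1 → 2 → 3 → 4 → 5 → 6 → 0 → 1 → 2 → 3 → 4 → 5 → 6 → 0

Answer: 0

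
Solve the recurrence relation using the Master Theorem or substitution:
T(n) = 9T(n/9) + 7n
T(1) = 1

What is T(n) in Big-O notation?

By Master Theorem: a=9, b=9, f(n)=7n. Since log_9(9) = 1 and f(n) = Θ(n^1), Case 2 applies. T(n) = O(n log n).

Answer: O(n log n)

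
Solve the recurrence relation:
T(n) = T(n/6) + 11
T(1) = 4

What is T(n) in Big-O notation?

Each step divides n by 6 and adds 11. After log_6(n) steps we reach T(1)=4. So T(n) = 11·log_6(n) + 4 = O(log n).

Answer: O(log n)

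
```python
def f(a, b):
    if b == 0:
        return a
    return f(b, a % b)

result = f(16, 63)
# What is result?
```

f(16, 63) -> f(63, 16) -> f(16, 15) -> f(15, 1) -> f(1, 0) -> 1

Answer: 1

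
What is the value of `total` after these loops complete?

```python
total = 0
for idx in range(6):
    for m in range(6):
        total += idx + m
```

Sum of all idx+m for idx,m in 6x6
`total` takes the values: 0 → 1 → 3 → 6 → 10 → 15 → 16 → 18 → 21 → 25 → 30 → 36 → 38 → 41 → 45 → 50 → 56 → 63 → 66 → 70 → 75 → 81 → 88 → 96 → 100 → 105 → 111 → 118 → 126 → 135 → 140 → 146 → 153 → 161 → 170 → 180

Answer: 180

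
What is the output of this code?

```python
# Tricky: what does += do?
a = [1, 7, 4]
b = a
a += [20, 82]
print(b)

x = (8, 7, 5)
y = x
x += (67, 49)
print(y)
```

Key concept: += behavior differs for mutable vs immutable.
Step by step:
`a = [1, 7, 4]` → a = [1, 7, 4]
`b = a` → b = [1, 7, 4] (same object as a)
`a += [20, 82]` → a = [1, 7, 4, 20, 82] (same object as b); b = [1, 7, 4, 20, 82] (same object as a)
`print(b)` → prints [1, 7, 4, 20, 82]
`x = (8, 7, 5)` → x = (8, 7, 5)
`y = x` → y = (8, 7, 5)
`x += (67, 49)` → x = (8, 7, 5, 67, 49)
`print(y)` → prints (8, 7, 5)

Answer:
[1, 7, 4, 20, 82]
(8, 7, 5)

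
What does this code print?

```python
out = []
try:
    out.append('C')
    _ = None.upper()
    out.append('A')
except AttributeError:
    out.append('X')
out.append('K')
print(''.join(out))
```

Execution trace: 'C' (try body) → 'X' (except AttributeError) → 'K' (after the try/except). Output: CXK

Answer: CXK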